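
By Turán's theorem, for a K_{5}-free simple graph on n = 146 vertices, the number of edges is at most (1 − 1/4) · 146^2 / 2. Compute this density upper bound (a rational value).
Turán density bound = (3/4) · 146^2/2 = 15987/2 ≈ 7993.5

Turán's theorem: ex(n, K_{r+1}) is achieved by the complete r-partite Turán graph T(n, r) with parts as balanced as possible, and is at most (1 − 1/r) · n^2/2. For r = 4, n = 146: the density bound is (3/4) · 21316/2 = 15987/2 ≈ 7993.5. The integer-valued extremum is e(T(146, 4)) = 7993, which is strictly less than the density bound 15987/2 since 4 ∤ 146 (the parts of T(146, 4) cannot all be equal).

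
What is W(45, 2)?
W(45, 2) = 45 + 1 = 46

A 2-term AP is any pair of integers, so a monochromatic 2-AP exists iff some colour is used at least twice. With 45 colours, the colouring i ↦ i on {1, ..., 45} uses each colour once, avoiding any monochromatic pair, so W(45, 2) > 45. For {1, ..., 46}, pigeonhole forces two integers of the same colour, which form a monochromatic 2-AP. Hence W(45, 2) = 46.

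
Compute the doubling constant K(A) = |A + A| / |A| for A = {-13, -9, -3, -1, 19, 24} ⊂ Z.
K = |A + A| / |A| = 21/6 = 7/2

Enumerate A + A = {a + b : a, b ∈ A}. With |A| = 6, there are |A|^2 = 36 ordered sum pairs; collecting distinct values, A + A = {-26, -22, -18, -16, -14, -12, -10, -6, -4, -2, 6, 10, 11, 15, 16, 18, 21, 23, 38, 43, 48}, so |A + A| = 21. Thus K = 21/6 = 7/2. For comparison, the minimum possible |A + A| over all 6-element sets is 2·6 − 1 = 11 (so min K = 11/6), attained only by arithmetic progressions.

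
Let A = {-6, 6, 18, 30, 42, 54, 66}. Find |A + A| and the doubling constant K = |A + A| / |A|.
K = |A + A| / |A| = 13/7

Enumerate A + A = {a + b : a, b ∈ A}. With |A| = 7, there are |A|^2 = 49 ordered sum pairs; collecting distinct values, A + A = {-12, 0, 12, 24, 36, 48, 60, 72, 84, 96, 108, 120, 132}, so |A + A| = 13. Thus K = 13/7. Here |A + A| = 2|A| − 1 = 13, the minimum possible — so K = 13/7 is minimal, which holds iff A is an arithmetic progression.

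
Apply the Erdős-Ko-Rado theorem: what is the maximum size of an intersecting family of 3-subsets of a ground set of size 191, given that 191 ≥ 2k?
max |F| = C(190, 2) = 17955

The Erdős-Ko-Rado theorem states: for n ≥ 2k, an intersecting family of k-subsets of an n-element set has size at most C(n − 1, k − 1), with equality for 'star' families {A ⊆ [n] : |A| = k, i ∈ A} (fix an element i). For n = 191, k = 3: C(190, 2) = 17955.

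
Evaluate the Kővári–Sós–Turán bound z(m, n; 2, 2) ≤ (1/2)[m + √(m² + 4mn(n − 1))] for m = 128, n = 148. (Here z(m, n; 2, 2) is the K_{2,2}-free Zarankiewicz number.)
z(128, 148; 2, 2) ≤ (1/2)[128 + √(128² + 4·128·148·147)] = (1/2)[128 + √11155456] = 1733.9892

Kővári–Sós–Turán: let r_1, ..., r_128 be the row sums and z = Σ r_i the total number of 1s. Each pair of columns can share at most one row with both entries 1 (else a 2×2 all-ones block appears), so Σ_i C(r_i, 2) ≤ C(148, 2) = 10878. By convexity Σ_i C(r_i, 2) ≥ 128·C(z/128, 2) = z(z − 128)/(2·128), giving z² − 128z − 128·148·147 ≤ 0 and hence z ≤ (1/2)[128 + √(16384 + 4·2784768)] = (1/2)[128 + √11155456] ≈ (1/2)(128 + 3339.9784) = 1733.9892.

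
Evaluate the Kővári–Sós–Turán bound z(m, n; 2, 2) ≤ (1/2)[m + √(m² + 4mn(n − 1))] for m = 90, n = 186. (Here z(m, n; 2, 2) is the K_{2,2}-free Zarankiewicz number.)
z(90, 186; 2, 2) ≤ (1/2)[90 + √(90² + 4·90·186·185)] = (1/2)[90 + √12395700] = 1805.3764

Kővári–Sós–Turán: let r_1, ..., r_90 be the row sums and z = Σ r_i the total number of 1s. Each pair of columns can share at most one row with both entries 1 (else a 2×2 all-ones block appears), so Σ_i C(r_i, 2) ≤ C(186, 2) = 17205. By convexity Σ_i C(r_i, 2) ≥ 90·C(z/90, 2) = z(z − 90)/(2·90), giving z² − 90z − 90·186·185 ≤ 0 and hence z ≤ (1/2)[90 + √(8100 + 4·3096900)] = (1/2)[90 + √12395700] ≈ (1/2)(90 + 3520.7528) = 1805.3764.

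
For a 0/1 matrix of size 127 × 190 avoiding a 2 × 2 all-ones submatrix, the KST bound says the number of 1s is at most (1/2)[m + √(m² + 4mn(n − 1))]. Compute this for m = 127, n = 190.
z(127, 190; 2, 2) ≤ (1/2)[127 + √(127² + 4·127·190·189)] = (1/2)[127 + √18258409] = 2199.993

Kővári–Sós–Turán: let r_1, ..., r_127 be the row sums and z = Σ r_i the total number of 1s. Each pair of columns can share at most one row with both entries 1 (else a 2×2 all-ones block appears), so Σ_i C(r_i, 2) ≤ C(190, 2) = 17955. By convexity Σ_i C(r_i, 2) ≥ 127·C(z/127, 2) = z(z − 127)/(2·127), giving z² − 127z − 127·190·189 ≤ 0 and hence z ≤ (1/2)[127 + √(16129 + 4·4560570)] = (1/2)[127 + √18258409] ≈ (1/2)(127 + 4272.986) = 2199.993.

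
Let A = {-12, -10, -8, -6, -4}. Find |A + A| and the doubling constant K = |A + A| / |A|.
K = |A + A| / |A| = 9/5

Enumerate A + A = {a + b : a, b ∈ A}. With |A| = 5, there are |A|^2 = 25 ordered sum pairs; collecting distinct values, A + A = {-24, -22, -20, -18, -16, -14, -12, -10, -8}, so |A + A| = 9. Thus K = 9/5. Here |A + A| = 2|A| − 1 = 9, the minimum possible — so K = 9/5 is minimal, which holds iff A is an arithmetic progression.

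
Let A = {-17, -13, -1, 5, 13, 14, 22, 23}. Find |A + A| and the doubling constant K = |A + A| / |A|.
K = |A + A| / |A| = 32/8 = 4

Enumerate A + A = {a + b : a, b ∈ A}. With |A| = 8, there are |A|^2 = 64 ordered sum pairs; collecting distinct values, A + A = {-34, -30, -26, -18, -14, -12, -8, -4, -3, -2, 0, 1, 4, 5, 6, 9, 10, 12, 13, 18, 19, 21, 22, 26, 27, 28, 35, 36, 37, 44, 45, 46}, so |A + A| = 32. Thus K = 32/8 = 4. For comparison, the minimum possible |A + A| over all 8-element sets is 2·8 − 1 = 15 (so min K = 15/8), attained only by arithmetic progressions.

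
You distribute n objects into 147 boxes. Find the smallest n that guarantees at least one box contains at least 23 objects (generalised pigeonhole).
n = (23 − 1)·147 + 1 = 3235

By the generalised pigeonhole principle, to guarantee some box contains ≥ r objects we need more than (r − 1) · k objects total. Threshold: n = (r − 1) · k + 1. With r = 23 and k = 147: n = 22 · 147 + 1 = 3234 + 1 = 3235. For n = 3234 = 22 · 147, we can put exactly 22 objects in every box, avoiding 23 in any single one — so 3235 is tight.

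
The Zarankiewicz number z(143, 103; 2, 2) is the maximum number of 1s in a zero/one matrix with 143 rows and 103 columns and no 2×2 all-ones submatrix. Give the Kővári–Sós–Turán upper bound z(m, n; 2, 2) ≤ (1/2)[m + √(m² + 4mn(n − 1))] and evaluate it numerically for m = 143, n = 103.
z(143, 103; 2, 2) ≤ (1/2)[143 + √(143² + 4·143·103·102)] = (1/2)[143 + √6029881] = 1299.2908

Kővári–Sós–Turán: let r_1, ..., r_143 be the row sums and z = Σ r_i the total number of 1s. Each pair of columns can share at most one row with both entries 1 (else a 2×2 all-ones block appears), so Σ_i C(r_i, 2) ≤ C(103, 2) = 5253. By convexity Σ_i C(r_i, 2) ≥ 143·C(z/143, 2) = z(z − 143)/(2·143), giving z² − 143z − 143·103·102 ≤ 0 and hence z ≤ (1/2)[143 + √(20449 + 4·1502358)] = (1/2)[143 + √6029881] ≈ (1/2)(143 + 2455.5816) = 1299.2908.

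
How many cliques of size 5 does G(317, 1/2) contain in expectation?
E[# K_5] = C(317, 5) · (1/2)^C(5, 2) = 25843399323 / 2^10 ≈ 25237694.651367

For each 5-subset S of vertices (there are C(317, 5) = 25843399323 such S), let X_S = 1 if S induces a K_5 (all C(5, 2) = 10 edges present). Then P(X_S = 1) = (1/2)^10 = 1/1024. By linearity of expectation, E[# K_5] = C(317, 5) · (1/2)^10 = 25843399323 / 1024 ≈ 25237694.651367.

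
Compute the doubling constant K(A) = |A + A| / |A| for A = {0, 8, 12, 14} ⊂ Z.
K = |A + A| / |A| = 10/4 = 5/2

Enumerate A + A = {a + b : a, b ∈ A}. With |A| = 4, there are |A|^2 = 16 ordered sum pairs; collecting distinct values, A + A = {0, 8, 12, 14, 16, 20, 22, 24, 26, 28}, so |A + A| = 10. Thus K = 10/4 = 5/2. For comparison, the minimum possible |A + A| over all 4-element sets is 2·4 − 1 = 7 (so min K = 7/4), attained only by arithmetic progressions.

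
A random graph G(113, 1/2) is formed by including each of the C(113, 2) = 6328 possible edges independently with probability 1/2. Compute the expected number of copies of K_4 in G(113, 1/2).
E[# K_4] = C(113, 4) · (1/2)^C(4, 2) = 6438740 / 2^6 = 1609685/16 = 100605.3125

For each 4-subset S of vertices (there are C(113, 4) = 6438740 such S), let X_S = 1 if S induces a K_4 (all C(4, 2) = 6 edges present). Then P(X_S = 1) = (1/2)^6 = 1/64. By linearity of expectation, E[# K_4] = C(113, 4) · (1/2)^6 = 6438740 / 64 = 1609685/16 = 100605.3125.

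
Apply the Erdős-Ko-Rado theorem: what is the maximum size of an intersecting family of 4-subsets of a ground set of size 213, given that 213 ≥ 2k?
max |F| = C(212, 3) = 1565620

The Erdős-Ko-Rado theorem states: for n ≥ 2k, an intersecting family of k-subsets of an n-element set has size at most C(n − 1, k − 1), with equality for 'star' families {A ⊆ [n] : |A| = k, i ∈ A} (fix an element i). For n = 213, k = 4: C(212, 3) = 1565620.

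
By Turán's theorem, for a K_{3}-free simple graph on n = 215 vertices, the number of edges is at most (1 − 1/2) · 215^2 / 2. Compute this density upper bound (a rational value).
Turán density bound = (1/2) · 215^2/2 = 46225/4 ≈ 11556.25

Turán's theorem: ex(n, K_{r+1}) is achieved by the complete r-partite Turán graph T(n, r) with parts as balanced as possible, and is at most (1 − 1/r) · n^2/2. For r = 2, n = 215: the density bound is (1/2) · 46225/2 = 46225/4 ≈ 11556.25. The integer-valued extremum is e(T(215, 2)) = 11556, which is strictly less than the density bound 46225/4 since 2 ∤ 215 (the parts of T(215, 2) cannot all be equal).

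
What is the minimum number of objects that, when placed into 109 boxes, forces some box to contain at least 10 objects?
n = (10 − 1)·109 + 1 = 982

By the generalised pigeonhole principle, to guarantee some box contains ≥ r objects we need more than (r − 1) · k objects total. Threshold: n = (r − 1) · k + 1. With r = 10 and k = 109: n = 9 · 109 + 1 = 981 + 1 = 982. For n = 981 = 9 · 109, we can put exactly 9 objects in every box, avoiding 10 in any single one — so 982 is tight.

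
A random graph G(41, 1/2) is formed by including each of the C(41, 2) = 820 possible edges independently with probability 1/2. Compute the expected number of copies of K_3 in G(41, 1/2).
E[# K_3] = C(41, 3) · (1/2)^C(3, 2) = 10660 / 2^3 = 2665/2 = 1332.5

For each 3-subset S of vertices (there are C(41, 3) = 10660 such S), let X_S = 1 if S induces a K_3 (all C(3, 2) = 3 edges present). Then P(X_S = 1) = (1/2)^3 = 1/8. By linearity of expectation, E[# K_3] = C(41, 3) · (1/2)^3 = 10660 / 8 = 2665/2 = 1332.5.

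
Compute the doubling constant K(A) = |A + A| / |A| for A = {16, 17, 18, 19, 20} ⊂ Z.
K = |A + A| / |A| = 9/5

Enumerate A + A = {a + b : a, b ∈ A}. With |A| = 5, there are |A|^2 = 25 ordered sum pairs; collecting distinct values, A + A = {32, 33, 34, 35, 36, 37, 38, 39, 40}, so |A + A| = 9. Thus K = 9/5. Here |A + A| = 2|A| − 1 = 9, the minimum possible — so K = 9/5 is minimal, which holds iff A is an arithmetic progression.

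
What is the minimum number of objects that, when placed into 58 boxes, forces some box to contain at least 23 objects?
n = (23 − 1)·58 + 1 = 1277

By the generalised pigeonhole principle, to guarantee some box contains ≥ r objects we need more than (r − 1) · k objects total. Threshold: n = (r − 1) · k + 1. With r = 23 and k = 58: n = 22 · 58 + 1 = 1276 + 1 = 1277. For n = 1276 = 22 · 58, we can put exactly 22 objects in every box, avoiding 23 in any single one — so 1277 is tight.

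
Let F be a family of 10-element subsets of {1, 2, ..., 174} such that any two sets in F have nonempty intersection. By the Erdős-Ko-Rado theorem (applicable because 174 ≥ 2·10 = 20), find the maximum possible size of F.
max |F| = C(173, 9) = 309571547872015

Erdős-Ko-Rado (1961): when n ≥ 2k, max |F| = C(n−1, k−1). The bound is attained by the star {A : i ∈ A} for any fixed i ∈ [n]. Here C(174−1, 10−1) = C(173, 9) = 309571547872015.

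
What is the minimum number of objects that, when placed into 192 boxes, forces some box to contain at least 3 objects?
n = (3 − 1)·192 + 1 = 385

By the generalised pigeonhole principle, to guarantee some box contains ≥ r objects we need more than (r − 1) · k objects total. Threshold: n = (r − 1) · k + 1. With r = 3 and k = 192: n = 2 · 192 + 1 = 384 + 1 = 385. For n = 384 = 2 · 192, we can put exactly 2 objects in every box, avoiding 3 in any single one — so 385 is tight.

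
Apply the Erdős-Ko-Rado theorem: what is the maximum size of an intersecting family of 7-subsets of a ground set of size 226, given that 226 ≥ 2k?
max |F| = C(225, 6) = 168488720400

Erdős-Ko-Rado (1961): when n ≥ 2k, max |F| = C(n−1, k−1). The bound is attained by the star {A : i ∈ A} for any fixed i ∈ [n]. Here C(226−1, 7−1) = C(225, 6) = 168488720400.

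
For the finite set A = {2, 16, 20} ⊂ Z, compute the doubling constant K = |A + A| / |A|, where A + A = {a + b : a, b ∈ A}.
K = |A + A| / |A| = 6/3 = 2

Enumerate A + A = {a + b : a, b ∈ A}. With |A| = 3, there are |A|^2 = 9 ordered sum pairs; collecting distinct values, A + A = {4, 18, 22, 32, 36, 40}, so |A + A| = 6. Thus K = 6/3 = 2. For comparison, the minimum possible |A + A| over all 3-element sets is 2·3 − 1 = 5 (so min K = 5/3), attained only by arithmetic progressions.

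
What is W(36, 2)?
W(36, 2) = 36 + 1 = 37

A 2-term AP is any pair of integers, so a monochromatic 2-AP exists iff some colour is used at least twice. With 36 colours, the colouring i ↦ i on {1, ..., 36} uses each colour once, avoiding any monochromatic pair, so W(36, 2) > 36. For {1, ..., 37}, pigeonhole forces two integers of the same colour, which form a monochromatic 2-AP. Hence W(36, 2) = 37.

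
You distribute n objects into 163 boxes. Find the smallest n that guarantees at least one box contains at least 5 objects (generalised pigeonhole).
n = (5 − 1)·163 + 1 = 653

By the generalised pigeonhole principle, to guarantee some box contains ≥ r objects we need more than (r − 1) · k objects total. Threshold: n = (r − 1) · k + 1. With r = 5 and k = 163: n = 4 · 163 + 1 = 652 + 1 = 653. For n = 652 = 4 · 163, we can put exactly 4 objects in every box, avoiding 5 in any single one — so 653 is tight.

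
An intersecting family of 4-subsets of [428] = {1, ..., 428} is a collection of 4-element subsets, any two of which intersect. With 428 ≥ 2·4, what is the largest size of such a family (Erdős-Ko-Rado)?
max |F| = C(427, 3) = 12884725

Erdős-Ko-Rado (1961): when n ≥ 2k, max |F| = C(n−1, k−1). The bound is attained by the star {A : i ∈ A} for any fixed i ∈ [n]. Here C(428−1, 4−1) = C(427, 3) = 12884725.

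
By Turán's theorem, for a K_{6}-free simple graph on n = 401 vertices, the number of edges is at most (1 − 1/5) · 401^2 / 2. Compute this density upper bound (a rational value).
Turán density bound = (4/5) · 401^2/2 = 321602/5 ≈ 64320.4

Turán's theorem: ex(n, K_{r+1}) is achieved by the complete r-partite Turán graph T(n, r) with parts as balanced as possible, and is at most (1 − 1/r) · n^2/2. For r = 5, n = 401: the density bound is (4/5) · 160801/2 = 321602/5 ≈ 64320.4. The integer-valued extremum is e(T(401, 5)) = 64320, which is strictly less than the density bound 321602/5 since 5 ∤ 401 (the parts of T(401, 5) cannot all be equal).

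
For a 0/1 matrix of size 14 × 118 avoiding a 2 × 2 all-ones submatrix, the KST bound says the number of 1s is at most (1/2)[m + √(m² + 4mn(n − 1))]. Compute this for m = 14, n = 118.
z(14, 118; 2, 2) ≤ (1/2)[14 + √(14² + 4·14·118·117)] = (1/2)[14 + √773332] = 446.6965

Kővári–Sós–Turán: let r_1, ..., r_14 be the row sums and z = Σ r_i the total number of 1s. Each pair of columns can share at most one row with both entries 1 (else a 2×2 all-ones block appears), so Σ_i C(r_i, 2) ≤ C(118, 2) = 6903. By convexity Σ_i C(r_i, 2) ≥ 14·C(z/14, 2) = z(z − 14)/(2·14), giving z² − 14z − 14·118·117 ≤ 0 and hence z ≤ (1/2)[14 + √(196 + 4·193284)] = (1/2)[14 + √773332] ≈ (1/2)(14 + 879.393) = 446.6965.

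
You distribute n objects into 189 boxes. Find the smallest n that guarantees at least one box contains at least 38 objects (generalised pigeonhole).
n = (38 − 1)·189 + 1 = 6994

By the generalised pigeonhole principle, to guarantee some box contains ≥ r objects we need more than (r − 1) · k objects total. Threshold: n = (r − 1) · k + 1. With r = 38 and k = 189: n = 37 · 189 + 1 = 6993 + 1 = 6994. For n = 6993 = 37 · 189, we can put exactly 37 objects in every box, avoiding 38 in any single one — so 6994 is tight.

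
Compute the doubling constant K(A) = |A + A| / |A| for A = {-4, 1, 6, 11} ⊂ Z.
K = |A + A| / |A| = 7/4

Enumerate A + A = {a + b : a, b ∈ A}. With |A| = 4, there are |A|^2 = 16 ordered sum pairs; collecting distinct values, A + A = {-8, -3, 2, 7, 12, 17, 22}, so |A + A| = 7. Thus K = 7/4. Here |A + A| = 2|A| − 1 = 7, the minimum possible — so K = 7/4 is minimal, which holds iff A is an arithmetic progression.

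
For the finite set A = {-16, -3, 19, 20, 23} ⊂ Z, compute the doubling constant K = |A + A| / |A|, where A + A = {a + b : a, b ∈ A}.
K = |A + A| / |A| = 15/5 = 3

Enumerate A + A = {a + b : a, b ∈ A}. With |A| = 5, there are |A|^2 = 25 ordered sum pairs; collecting distinct values, A + A = {-32, -19, -6, 3, 4, 7, 16, 17, 20, 38, 39, 40, 42, 43, 46}, so |A + A| = 15. Thus K = 15/5 = 3. For comparison, the minimum possible |A + A| over all 5-element sets is 2·5 − 1 = 9 (so min K = 9/5), attained only by arithmetic progressions.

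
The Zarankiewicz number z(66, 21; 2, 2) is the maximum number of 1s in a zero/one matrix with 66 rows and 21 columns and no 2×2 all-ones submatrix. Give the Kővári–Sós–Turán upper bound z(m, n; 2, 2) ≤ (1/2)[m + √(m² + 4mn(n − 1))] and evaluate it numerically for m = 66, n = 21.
z(66, 21; 2, 2) ≤ (1/2)[66 + √(66² + 4·66·21·20)] = (1/2)[66 + √115236] = 202.7321

Kővári–Sós–Turán: let r_1, ..., r_66 be the row sums and z = Σ r_i the total number of 1s. Each pair of columns can share at most one row with both entries 1 (else a 2×2 all-ones block appears), so Σ_i C(r_i, 2) ≤ C(21, 2) = 210. By convexity Σ_i C(r_i, 2) ≥ 66·C(z/66, 2) = z(z − 66)/(2·66), giving z² − 66z − 66·21·20 ≤ 0 and hence z ≤ (1/2)[66 + √(4356 + 4·27720)] = (1/2)[66 + √115236] ≈ (1/2)(66 + 339.4643) = 202.7321.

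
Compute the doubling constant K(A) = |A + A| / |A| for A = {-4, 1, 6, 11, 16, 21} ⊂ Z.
K = |A + A| / |A| = 11/6

Enumerate A + A = {a + b : a, b ∈ A}. With |A| = 6, there are |A|^2 = 36 ordered sum pairs; collecting distinct values, A + A = {-8, -3, 2, 7, 12, 17, 22, 27, 32, 37, 42}, so |A + A| = 11. Thus K = 11/6. Here |A + A| = 2|A| − 1 = 11, the minimum possible — so K = 11/6 is minimal, which holds iff A is an arithmetic progression.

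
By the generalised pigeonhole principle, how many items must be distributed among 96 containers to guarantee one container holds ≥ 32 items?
n = (32 − 1)·96 + 1 = 2977

By the generalised pigeonhole principle, to guarantee some box contains ≥ r objects we need more than (r − 1) · k objects total. Threshold: n = (r − 1) · k + 1. With r = 32 and k = 96: n = 31 · 96 + 1 = 2976 + 1 = 2977. For n = 2976 = 31 · 96, we can put exactly 31 objects in every box, avoiding 32 in any single one — so 2977 is tight.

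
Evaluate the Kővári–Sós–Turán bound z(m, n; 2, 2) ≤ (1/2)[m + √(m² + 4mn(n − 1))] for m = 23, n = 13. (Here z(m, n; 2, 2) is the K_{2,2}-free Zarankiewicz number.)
z(23, 13; 2, 2) ≤ (1/2)[23 + √(23² + 4·23·13·12)] = (1/2)[23 + √14881] = 72.4939

Kővári–Sós–Turán: let r_1, ..., r_23 be the row sums and z = Σ r_i the total number of 1s. Each pair of columns can share at most one row with both entries 1 (else a 2×2 all-ones block appears), so Σ_i C(r_i, 2) ≤ C(13, 2) = 78. By convexity Σ_i C(r_i, 2) ≥ 23·C(z/23, 2) = z(z − 23)/(2·23), giving z² − 23z − 23·13·12 ≤ 0 and hence z ≤ (1/2)[23 + √(529 + 4·3588)] = (1/2)[23 + √14881] ≈ (1/2)(23 + 121.9877) = 72.4939.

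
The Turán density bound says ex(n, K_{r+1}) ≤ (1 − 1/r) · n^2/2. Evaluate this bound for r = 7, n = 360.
Turán density bound = (6/7) · 360^2/2 = 388800/7 ≈ 55542.8571

Turán's theorem: ex(n, K_{r+1}) is achieved by the complete r-partite Turán graph T(n, r) with parts as balanced as possible, and is at most (1 − 1/r) · n^2/2. For r = 7, n = 360: the density bound is (6/7) · 129600/2 = 388800/7 ≈ 55542.8571. The integer-valued extremum is e(T(360, 7)) = 55542, which is strictly less than the density bound 388800/7 since 7 ∤ 360 (the parts of T(360, 7) cannot all be equal).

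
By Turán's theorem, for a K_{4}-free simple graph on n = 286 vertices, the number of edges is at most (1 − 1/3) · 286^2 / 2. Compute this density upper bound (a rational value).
Turán density bound = (2/3) · 286^2/2 = 81796/3 ≈ 27265.3333

Turán's theorem: ex(n, K_{r+1}) is achieved by the complete r-partite Turán graph T(n, r) with parts as balanced as possible, and is at most (1 − 1/r) · n^2/2. For r = 3, n = 286: the density bound is (2/3) · 81796/2 = 81796/3 ≈ 27265.3333. The integer-valued extremum is e(T(286, 3)) = 27265, which is strictly less than the density bound 81796/3 since 3 ∤ 286 (the parts of T(286, 3) cannot all be equal).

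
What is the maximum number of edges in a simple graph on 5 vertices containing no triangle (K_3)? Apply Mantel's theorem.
ex(5, K_3) = ⌊5^2/4⌋ = 6

Mantel (1907): a triangle-free graph on n vertices has at most ⌊n^2/4⌋ edges, with equality for the complete bipartite graph K_{⌊n/2⌋, ⌈n/2⌉}. For n = 5: ⌊5^2/4⌋ = ⌊25/4⌋ = 6. The extremal graph is K_{2, 3}, which has 2·3 = 6 edges.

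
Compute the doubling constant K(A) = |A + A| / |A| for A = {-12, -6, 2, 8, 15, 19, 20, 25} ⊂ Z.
K = |A + A| / |A| = 32/8 = 4

Enumerate A + A = {a + b : a, b ∈ A}. With |A| = 8, there are |A|^2 = 64 ordered sum pairs; collecting distinct values, A + A = {-24, -18, -12, -10, -4, 2, 3, 4, 7, 8, 9, 10, 13, 14, 16, 17, 19, 21, 22, 23, 27, 28, 30, 33, 34, 35, 38, 39, 40, 44, 45, 50}, so |A + A| = 32. Thus K = 32/8 = 4. For comparison, the minimum possible |A + A| over all 8-element sets is 2·8 − 1 = 15 (so min K = 15/8), attained only by arithmetic progressions.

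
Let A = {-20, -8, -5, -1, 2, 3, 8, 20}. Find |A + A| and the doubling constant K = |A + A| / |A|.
K = |A + A| / |A| = 33/8

Enumerate A + A = {a + b : a, b ∈ A}. With |A| = 8, there are |A|^2 = 64 ordered sum pairs; collecting distinct values, A + A = {-40, -28, -25, -21, -18, -17, -16, -13, -12, -10, -9, -6, -5, -3, -2, 0, 1, 2, 3, 4, 5, 6, 7, 10, 11, 12, 15, 16, 19, 22, 23, 28, 40}, so |A + A| = 33. Thus K = 33/8. For comparison, the minimum possible |A + A| over all 8-element sets is 2·8 − 1 = 15 (so min K = 15/8), attained only by arithmetic progressions.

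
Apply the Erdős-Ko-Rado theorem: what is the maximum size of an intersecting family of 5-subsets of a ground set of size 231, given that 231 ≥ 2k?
max |F| = C(230, 4) = 113582855

The Erdős-Ko-Rado theorem states: for n ≥ 2k, an intersecting family of k-subsets of an n-element set has size at most C(n − 1, k − 1), with equality for 'star' families {A ⊆ [n] : |A| = k, i ∈ A} (fix an element i). For n = 231, k = 5: C(230, 4) = 113582855.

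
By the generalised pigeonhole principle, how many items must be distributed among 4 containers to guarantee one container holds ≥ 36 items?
n = (36 − 1)·4 + 1 = 141

By the generalised pigeonhole principle, to guarantee some box contains ≥ r objects we need more than (r − 1) · k objects total. Threshold: n = (r − 1) · k + 1. With r = 36 and k = 4: n = 35 · 4 + 1 = 140 + 1 = 141. For n = 140 = 35 · 4, we can put exactly 35 objects in every box, avoiding 36 in any single one — so 141 is tight.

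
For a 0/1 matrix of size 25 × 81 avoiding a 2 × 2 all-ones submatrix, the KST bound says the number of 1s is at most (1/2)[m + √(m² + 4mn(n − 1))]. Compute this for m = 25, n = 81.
z(25, 81; 2, 2) ≤ (1/2)[25 + √(25² + 4·25·81·80)] = (1/2)[25 + √648625] = 415.1863

Kővári–Sós–Turán: let r_1, ..., r_25 be the row sums and z = Σ r_i the total number of 1s. Each pair of columns can share at most one row with both entries 1 (else a 2×2 all-ones block appears), so Σ_i C(r_i, 2) ≤ C(81, 2) = 3240. By convexity Σ_i C(r_i, 2) ≥ 25·C(z/25, 2) = z(z − 25)/(2·25), giving z² − 25z − 25·81·80 ≤ 0 and hence z ≤ (1/2)[25 + √(625 + 4·162000)] = (1/2)[25 + √648625] ≈ (1/2)(25 + 805.3726) = 415.1863.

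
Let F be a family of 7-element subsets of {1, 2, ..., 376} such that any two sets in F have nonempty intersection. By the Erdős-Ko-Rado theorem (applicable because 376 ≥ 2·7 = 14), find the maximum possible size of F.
max |F| = C(375, 6) = 3710203910875

The Erdős-Ko-Rado theorem states: for n ≥ 2k, an intersecting family of k-subsets of an n-element set has size at most C(n − 1, k − 1), with equality for 'star' families {A ⊆ [n] : |A| = k, i ∈ A} (fix an element i). For n = 376, k = 7: C(375, 6) = 3710203910875.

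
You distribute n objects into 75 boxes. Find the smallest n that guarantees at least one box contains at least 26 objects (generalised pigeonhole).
n = (26 − 1)·75 + 1 = 1876

By the generalised pigeonhole principle, to guarantee some box contains ≥ r objects we need more than (r − 1) · k objects total. Threshold: n = (r − 1) · k + 1. With r = 26 and k = 75: n = 25 · 75 + 1 = 1875 + 1 = 1876. For n = 1875 = 25 · 75, we can put exactly 25 objects in every box, avoiding 26 in any single one — so 1876 is tight.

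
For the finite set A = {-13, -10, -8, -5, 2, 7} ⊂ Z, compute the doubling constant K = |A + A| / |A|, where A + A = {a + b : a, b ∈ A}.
K = |A + A| / |A| = 18/6 = 3

Enumerate A + A = {a + b : a, b ∈ A}. With |A| = 6, there are |A|^2 = 36 ordered sum pairs; collecting distinct values, A + A = {-26, -23, -21, -20, -18, -16, -15, -13, -11, -10, -8, -6, -3, -1, 2, 4, 9, 14}, so |A + A| = 18. Thus K = 18/6 = 3. For comparison, the minimum possible |A + A| over all 6-element sets is 2·6 − 1 = 11 (so min K = 11/6), attained only by arithmetic progressions.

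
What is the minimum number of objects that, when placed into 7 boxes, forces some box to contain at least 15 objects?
n = (15 − 1)·7 + 1 = 99

By the generalised pigeonhole principle, to guarantee some box contains ≥ r objects we need more than (r − 1) · k objects total. Threshold: n = (r − 1) · k + 1. With r = 15 and k = 7: n = 14 · 7 + 1 = 98 + 1 = 99. For n = 98 = 14 · 7, we can put exactly 14 objects in every box, avoiding 15 in any single one — so 99 is tight.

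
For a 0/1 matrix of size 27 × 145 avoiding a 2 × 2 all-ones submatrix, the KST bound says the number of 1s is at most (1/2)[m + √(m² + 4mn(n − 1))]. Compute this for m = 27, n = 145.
z(27, 145; 2, 2) ≤ (1/2)[27 + √(27² + 4·27·145·144)] = (1/2)[27 + √2255769] = 764.4609

Kővári–Sós–Turán: let r_1, ..., r_27 be the row sums and z = Σ r_i the total number of 1s. Each pair of columns can share at most one row with both entries 1 (else a 2×2 all-ones block appears), so Σ_i C(r_i, 2) ≤ C(145, 2) = 10440. By convexity Σ_i C(r_i, 2) ≥ 27·C(z/27, 2) = z(z − 27)/(2·27), giving z² − 27z − 27·145·144 ≤ 0 and hence z ≤ (1/2)[27 + √(729 + 4·563760)] = (1/2)[27 + √2255769] ≈ (1/2)(27 + 1501.9218) = 764.4609.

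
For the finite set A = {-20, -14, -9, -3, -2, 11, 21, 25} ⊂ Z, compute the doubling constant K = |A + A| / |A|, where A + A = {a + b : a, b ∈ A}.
K = |A + A| / |A| = 34/8 = 17/4

Enumerate A + A = {a + b : a, b ∈ A}. With |A| = 8, there are |A|^2 = 64 ordered sum pairs; collecting distinct values, A + A = {-40, -34, -29, -28, -23, -22, -18, -17, -16, -12, -11, -9, -6, -5, -4, -3, 1, 2, 5, 7, 8, 9, 11, 12, 16, 18, 19, 22, 23, 32, 36, 42, 46, 50}, so |A + A| = 34. Thus K = 34/8 = 17/4. For comparison, the minimum possible |A + A| over all 8-element sets is 2·8 − 1 = 15 (so min K = 15/8), attained only by arithmetic progressions.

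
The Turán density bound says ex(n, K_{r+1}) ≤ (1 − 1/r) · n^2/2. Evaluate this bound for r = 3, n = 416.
Turán density bound = (2/3) · 416^2/2 = 173056/3 ≈ 57685.3333

Turán's theorem: ex(n, K_{r+1}) is achieved by the complete r-partite Turán graph T(n, r) with parts as balanced as possible, and is at most (1 − 1/r) · n^2/2. For r = 3, n = 416: the density bound is (2/3) · 173056/2 = 173056/3 ≈ 57685.3333. The integer-valued extremum is e(T(416, 3)) = 57685, which is strictly less than the density bound 173056/3 since 3 ∤ 416 (the parts of T(416, 3) cannot all be equal).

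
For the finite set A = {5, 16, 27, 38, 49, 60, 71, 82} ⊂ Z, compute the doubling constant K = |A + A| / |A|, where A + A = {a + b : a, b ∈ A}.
K = |A + A| / |A| = 15/8

Enumerate A + A = {a + b : a, b ∈ A}. With |A| = 8, there are |A|^2 = 64 ordered sum pairs; collecting distinct values, A + A = {10, 21, 32, 43, 54, 65, 76, 87, 98, 109, 120, 131, 142, 153, 164}, so |A + A| = 15. Thus K = 15/8. Here |A + A| = 2|A| − 1 = 15, the minimum possible — so K = 15/8 is minimal, which holds iff A is an arithmetic progression.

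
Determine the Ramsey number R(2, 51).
R(2, 51) = 51

R(2, k) = k for all k ≥ 2: in a 2-colouring of K_k, either some edge is red (a red K_2) or all edges are blue (a blue K_k). And K_{50} coloured all-blue has no blue K_51, so R(2, 51) > 50. Hence R(2, 51) = 51.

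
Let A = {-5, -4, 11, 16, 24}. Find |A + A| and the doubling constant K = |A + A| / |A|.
K = |A + A| / |A| = 15/5 = 3

Enumerate A + A = {a + b : a, b ∈ A}. With |A| = 5, there are |A|^2 = 25 ordered sum pairs; collecting distinct values, A + A = {-10, -9, -8, 6, 7, 11, 12, 19, 20, 22, 27, 32, 35, 40, 48}, so |A + A| = 15. Thus K = 15/5 = 3. For comparison, the minimum possible |A + A| over all 5-element sets is 2·5 − 1 = 9 (so min K = 9/5), attained only by arithmetic progressions.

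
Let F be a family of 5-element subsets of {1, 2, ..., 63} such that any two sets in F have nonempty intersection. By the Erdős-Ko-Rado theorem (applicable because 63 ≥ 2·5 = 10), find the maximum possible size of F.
max |F| = C(62, 4) = 557845

The Erdős-Ko-Rado theorem states: for n ≥ 2k, an intersecting family of k-subsets of an n-element set has size at most C(n − 1, k − 1), with equality for 'star' families {A ⊆ [n] : |A| = k, i ∈ A} (fix an element i). For n = 63, k = 5: C(62, 4) = 557845.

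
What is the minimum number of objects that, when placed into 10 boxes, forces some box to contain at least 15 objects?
n = (15 − 1)·10 + 1 = 141

By the generalised pigeonhole principle, to guarantee some box contains ≥ r objects we need more than (r − 1) · k objects total. Threshold: n = (r − 1) · k + 1. With r = 15 and k = 10: n = 14 · 10 + 1 = 140 + 1 = 141. For n = 140 = 14 · 10, we can put exactly 14 objects in every box, avoiding 15 in any single one — so 141 is tight.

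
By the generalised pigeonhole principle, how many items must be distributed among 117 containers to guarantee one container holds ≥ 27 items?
n = (27 − 1)·117 + 1 = 3043

By the generalised pigeonhole principle, to guarantee some box contains ≥ r objects we need more than (r − 1) · k objects total. Threshold: n = (r − 1) · k + 1. With r = 27 and k = 117: n = 26 · 117 + 1 = 3042 + 1 = 3043. For n = 3042 = 26 · 117, we can put exactly 26 objects in every box, avoiding 27 in any single one — so 3043 is tight.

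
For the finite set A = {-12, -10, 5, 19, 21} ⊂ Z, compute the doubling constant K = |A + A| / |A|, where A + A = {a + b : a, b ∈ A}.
K = |A + A| / |A| = 14/5

Enumerate A + A = {a + b : a, b ∈ A}. With |A| = 5, there are |A|^2 = 25 ordered sum pairs; collecting distinct values, A + A = {-24, -22, -20, -7, -5, 7, 9, 10, 11, 24, 26, 38, 40, 42}, so |A + A| = 14. Thus K = 14/5. For comparison, the minimum possible |A + A| over all 5-element sets is 2·5 − 1 = 9 (so min K = 9/5), attained only by arithmetic progressions.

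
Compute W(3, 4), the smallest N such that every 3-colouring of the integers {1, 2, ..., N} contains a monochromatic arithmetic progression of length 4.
W(3, 4) = 293

W(3, 4) = 293. The lower bound W(3, 4) > 292 comes from an explicit good 3-colouring of [1, 292]; the upper bound W(3, 4) ≤ 293 was verified by exhaustive search over 3-colourings of [1, 293].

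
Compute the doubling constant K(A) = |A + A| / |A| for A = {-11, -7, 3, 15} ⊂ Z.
K = |A + A| / |A| = 10/4 = 5/2

Enumerate A + A = {a + b : a, b ∈ A}. With |A| = 4, there are |A|^2 = 16 ordered sum pairs; collecting distinct values, A + A = {-22, -18, -14, -8, -4, 4, 6, 8, 18, 30}, so |A + A| = 10. Thus K = 10/4 = 5/2. For comparison, the minimum possible |A + A| over all 4-element sets is 2·4 − 1 = 7 (so min K = 7/4), attained only by arithmetic progressions.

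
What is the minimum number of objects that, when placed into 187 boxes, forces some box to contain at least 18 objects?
n = (18 − 1)·187 + 1 = 3180

By the generalised pigeonhole principle, to guarantee some box contains ≥ r objects we need more than (r − 1) · k objects total. Threshold: n = (r − 1) · k + 1. With r = 18 and k = 187: n = 17 · 187 + 1 = 3179 + 1 = 3180. For n = 3179 = 17 · 187, we can put exactly 17 objects in every box, avoiding 18 in any single one — so 3180 is tight.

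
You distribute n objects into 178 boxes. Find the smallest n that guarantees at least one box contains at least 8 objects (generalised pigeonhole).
n = (8 − 1)·178 + 1 = 1247

By the generalised pigeonhole principle, to guarantee some box contains ≥ r objects we need more than (r − 1) · k objects total. Threshold: n = (r − 1) · k + 1. With r = 8 and k = 178: n = 7 · 178 + 1 = 1246 + 1 = 1247. For n = 1246 = 7 · 178, we can put exactly 7 objects in every box, avoiding 8 in any single one — so 1247 is tight.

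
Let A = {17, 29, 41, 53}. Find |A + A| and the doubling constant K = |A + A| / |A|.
K = |A + A| / |A| = 7/4

Enumerate A + A = {a + b : a, b ∈ A}. With |A| = 4, there are |A|^2 = 16 ordered sum pairs; collecting distinct values, A + A = {34, 46, 58, 70, 82, 94, 106}, so |A + A| = 7. Thus K = 7/4. Here |A + A| = 2|A| − 1 = 7, the minimum possible — so K = 7/4 is minimal, which holds iff A is an arithmetic progression.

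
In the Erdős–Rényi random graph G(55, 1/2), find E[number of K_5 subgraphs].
E[# K_5] = C(55, 5) · (1/2)^C(5, 2) = 3478761 / 2^10 ≈ 3397.227539

For each 5-subset S of vertices (there are C(55, 5) = 3478761 such S), let X_S = 1 if S induces a K_5 (all C(5, 2) = 10 edges present). Then P(X_S = 1) = (1/2)^10 = 1/1024. By linearity of expectation, E[# K_5] = C(55, 5) · (1/2)^10 = 3478761 / 1024 ≈ 3397.227539.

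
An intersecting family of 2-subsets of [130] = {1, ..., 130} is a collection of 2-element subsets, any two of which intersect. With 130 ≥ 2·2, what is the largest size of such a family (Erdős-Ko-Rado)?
max |F| = C(129, 1) = 129

The Erdős-Ko-Rado theorem states: for n ≥ 2k, an intersecting family of k-subsets of an n-element set has size at most C(n − 1, k − 1), with equality for 'star' families {A ⊆ [n] : |A| = k, i ∈ A} (fix an element i). For n = 130, k = 2: C(129, 1) = 129.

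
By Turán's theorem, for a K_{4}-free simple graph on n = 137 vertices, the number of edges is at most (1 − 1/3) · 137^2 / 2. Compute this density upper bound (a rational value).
Turán density bound = (2/3) · 137^2/2 = 18769/3 ≈ 6256.3333

Turán's theorem: ex(n, K_{r+1}) is achieved by the complete r-partite Turán graph T(n, r) with parts as balanced as possible, and is at most (1 − 1/r) · n^2/2. For r = 3, n = 137: the density bound is (2/3) · 18769/2 = 18769/3 ≈ 6256.3333. The integer-valued extremum is e(T(137, 3)) = 6256, which is strictly less than the density bound 18769/3 since 3 ∤ 137 (the parts of T(137, 3) cannot all be equal).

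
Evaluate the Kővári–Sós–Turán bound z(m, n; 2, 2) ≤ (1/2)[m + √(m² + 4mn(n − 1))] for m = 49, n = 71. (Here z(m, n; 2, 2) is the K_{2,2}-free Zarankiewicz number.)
z(49, 71; 2, 2) ≤ (1/2)[49 + √(49² + 4·49·71·70)] = (1/2)[49 + √976521] = 518.5954

Kővári–Sós–Turán: let r_1, ..., r_49 be the row sums and z = Σ r_i the total number of 1s. Each pair of columns can share at most one row with both entries 1 (else a 2×2 all-ones block appears), so Σ_i C(r_i, 2) ≤ C(71, 2) = 2485. By convexity Σ_i C(r_i, 2) ≥ 49·C(z/49, 2) = z(z − 49)/(2·49), giving z² − 49z − 49·71·70 ≤ 0 and hence z ≤ (1/2)[49 + √(2401 + 4·243530)] = (1/2)[49 + √976521] ≈ (1/2)(49 + 988.1908) = 518.5954.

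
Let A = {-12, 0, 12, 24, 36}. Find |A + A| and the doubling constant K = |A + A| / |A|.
K = |A + A| / |A| = 9/5

Enumerate A + A = {a + b : a, b ∈ A}. With |A| = 5, there are |A|^2 = 25 ordered sum pairs; collecting distinct values, A + A = {-24, -12, 0, 12, 24, 36, 48, 60, 72}, so |A + A| = 9. Thus K = 9/5. Here |A + A| = 2|A| − 1 = 9, the minimum possible — so K = 9/5 is minimal, which holds iff A is an arithmetic progression.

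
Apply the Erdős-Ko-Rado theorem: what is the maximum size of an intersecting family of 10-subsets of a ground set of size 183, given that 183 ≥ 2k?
max |F| = C(182, 9) = 493862100832100

Erdős-Ko-Rado (1961): when n ≥ 2k, max |F| = C(n−1, k−1). The bound is attained by the star {A : i ∈ A} for any fixed i ∈ [n]. Here C(183−1, 10−1) = C(182, 9) = 493862100832100.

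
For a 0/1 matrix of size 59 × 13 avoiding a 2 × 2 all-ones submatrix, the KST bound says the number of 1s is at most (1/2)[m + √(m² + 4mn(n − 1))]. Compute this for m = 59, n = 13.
z(59, 13; 2, 2) ≤ (1/2)[59 + √(59² + 4·59·13·12)] = (1/2)[59 + √40297] = 129.8706

Kővári–Sós–Turán: let r_1, ..., r_59 be the row sums and z = Σ r_i the total number of 1s. Each pair of columns can share at most one row with both entries 1 (else a 2×2 all-ones block appears), so Σ_i C(r_i, 2) ≤ C(13, 2) = 78. By convexity Σ_i C(r_i, 2) ≥ 59·C(z/59, 2) = z(z − 59)/(2·59), giving z² − 59z − 59·13·12 ≤ 0 and hence z ≤ (1/2)[59 + √(3481 + 4·9204)] = (1/2)[59 + √40297] ≈ (1/2)(59 + 200.7411) = 129.8706.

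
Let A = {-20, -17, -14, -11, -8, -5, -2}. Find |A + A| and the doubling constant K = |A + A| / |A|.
K = |A + A| / |A| = 13/7

Enumerate A + A = {a + b : a, b ∈ A}. With |A| = 7, there are |A|^2 = 49 ordered sum pairs; collecting distinct values, A + A = {-40, -37, -34, -31, -28, -25, -22, -19, -16, -13, -10, -7, -4}, so |A + A| = 13. Thus K = 13/7. Here |A + A| = 2|A| − 1 = 13, the minimum possible — so K = 13/7 is minimal, which holds iff A is an arithmetic progression.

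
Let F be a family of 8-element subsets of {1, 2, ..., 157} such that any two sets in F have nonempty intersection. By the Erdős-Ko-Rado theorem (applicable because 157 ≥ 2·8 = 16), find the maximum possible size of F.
max |F| = C(156, 7) = 389179276200

The Erdős-Ko-Rado theorem states: for n ≥ 2k, an intersecting family of k-subsets of an n-element set has size at most C(n − 1, k − 1), with equality for 'star' families {A ⊆ [n] : |A| = k, i ∈ A} (fix an element i). For n = 157, k = 8: C(156, 7) = 389179276200.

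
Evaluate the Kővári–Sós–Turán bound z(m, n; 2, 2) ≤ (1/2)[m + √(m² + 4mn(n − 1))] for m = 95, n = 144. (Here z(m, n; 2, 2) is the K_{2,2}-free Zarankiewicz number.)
z(95, 144; 2, 2) ≤ (1/2)[95 + √(95² + 4·95·144·143)] = (1/2)[95 + √7833985] = 1446.9628

Kővári–Sós–Turán: let r_1, ..., r_95 be the row sums and z = Σ r_i the total number of 1s. Each pair of columns can share at most one row with both entries 1 (else a 2×2 all-ones block appears), so Σ_i C(r_i, 2) ≤ C(144, 2) = 10296. By convexity Σ_i C(r_i, 2) ≥ 95·C(z/95, 2) = z(z − 95)/(2·95), giving z² − 95z − 95·144·143 ≤ 0 and hence z ≤ (1/2)[95 + √(9025 + 4·1956240)] = (1/2)[95 + √7833985] ≈ (1/2)(95 + 2798.9257) = 1446.9628.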